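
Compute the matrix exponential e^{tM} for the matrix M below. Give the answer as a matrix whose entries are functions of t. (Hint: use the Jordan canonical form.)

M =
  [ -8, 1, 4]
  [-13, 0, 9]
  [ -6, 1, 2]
e^{tM} =
  [-t^2*exp(-2*t)/2 - 6*t*exp(-2*t) + exp(-2*t), t*exp(-2*t), t^2*exp(-2*t)/2 + 4*t*exp(-2*t)]
  [-t^2*exp(-2*t) - 13*t*exp(-2*t), 2*t*exp(-2*t) + exp(-2*t), t^2*exp(-2*t) + 9*t*exp(-2*t)]
  [-t^2*exp(-2*t)/2 - 6*t*exp(-2*t), t*exp(-2*t), t^2*exp(-2*t)/2 + 4*t*exp(-2*t) + exp(-2*t)]

Strategy: write M = P · J · P⁻¹ where J is a Jordan canonical form, so e^{tM} = P · e^{tJ} · P⁻¹, and e^{tJ} can be computed block-by-block.

M has Jordan form
J =
  [-2,  1,  0]
  [ 0, -2,  1]
  [ 0,  0, -2]
(up to reordering of blocks).

Per-block formulas:
  For a 3×3 Jordan block J_3(-2): exp(t · J_3(-2)) = e^(-2t)·(I + t·N + (t^2/2)·N^2), where N is the 3×3 nilpotent shift.

After assembling e^{tJ} and conjugating by P, we get:

e^{tM} =
  [-t^2*exp(-2*t)/2 - 6*t*exp(-2*t) + exp(-2*t), t*exp(-2*t), t^2*exp(-2*t)/2 + 4*t*exp(-2*t)]
  [-t^2*exp(-2*t) - 13*t*exp(-2*t), 2*t*exp(-2*t) + exp(-2*t), t^2*exp(-2*t) + 9*t*exp(-2*t)]
  [-t^2*exp(-2*t)/2 - 6*t*exp(-2*t), t*exp(-2*t), t^2*exp(-2*t)/2 + 4*t*exp(-2*t) + exp(-2*t)]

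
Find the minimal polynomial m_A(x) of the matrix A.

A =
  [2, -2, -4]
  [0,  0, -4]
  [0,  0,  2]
x^2 - 2*x

The characteristic polynomial is χ_A(x) = x*(x - 2)^2, so the eigenvalues are known. The minimal polynomial is
  m_A(x) = Π_λ (x − λ)^{k_λ}
where k_λ is the size of the *largest* Jordan block for λ (equivalently, the smallest k with (A − λI)^k v = 0 for every generalised eigenvector v of λ).

  λ = 0: largest Jordan block has size 1, contributing (x − 0)
  λ = 2: largest Jordan block has size 1, contributing (x − 2)

So m_A(x) = x*(x - 2) = x^2 - 2*x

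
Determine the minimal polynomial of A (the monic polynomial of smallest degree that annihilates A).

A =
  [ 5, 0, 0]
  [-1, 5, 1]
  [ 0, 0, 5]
x^2 - 10*x + 25

The characteristic polynomial is χ_A(x) = (x - 5)^3, so the eigenvalues are known. The minimal polynomial is
  m_A(x) = Π_λ (x − λ)^{k_λ}
where k_λ is the size of the *largest* Jordan block for λ (equivalently, the smallest k with (A − λI)^k v = 0 for every generalised eigenvector v of λ).

  λ = 5: largest Jordan block has size 2, contributing (x − 5)^2

So m_A(x) = (x - 5)^2 = x^2 - 10*x + 25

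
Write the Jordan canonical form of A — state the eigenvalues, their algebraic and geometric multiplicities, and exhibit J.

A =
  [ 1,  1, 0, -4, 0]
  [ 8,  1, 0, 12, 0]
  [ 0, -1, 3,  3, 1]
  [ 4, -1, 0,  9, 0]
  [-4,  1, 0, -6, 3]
J_2(3) ⊕ J_2(3) ⊕ J_1(5)

The characteristic polynomial is
  det(x·I − A) = x^5 - 17*x^4 + 114*x^3 - 378*x^2 + 621*x - 405 = (x - 5)*(x - 3)^4

Eigenvalues and multiplicities (the geometric multiplicity of λ is n − rank(A − λI), which equals the number of Jordan blocks for λ):
  λ = 3: algebraic multiplicity = 4, geometric multiplicity = 2
  λ = 5: algebraic multiplicity = 1, geometric multiplicity = 1

Determining the block sizes for each eigenvalue:
  λ = 3: with am = 4 and gm = 2, the partition is not yet determined (e.g. several partitions of 4 into 2 parts exist). Let N = A − (3)·I. Computing rank(N^1) = 3, rank(N^2) = 1; the number of blocks of size ≥ j is rank(N^{j−1}) − rank(N^j), giving [2, 2]. So we have 2 block(s) of size 2 → block sizes [2, 2]
  λ = 5: one block (gm = 1), so the single block has size am = 1 → block sizes [1]

Assembling the blocks gives a Jordan form
J =
  [3, 1, 0, 0, 0]
  [0, 3, 0, 0, 0]
  [0, 0, 3, 1, 0]
  [0, 0, 0, 3, 0]
  [0, 0, 0, 0, 5]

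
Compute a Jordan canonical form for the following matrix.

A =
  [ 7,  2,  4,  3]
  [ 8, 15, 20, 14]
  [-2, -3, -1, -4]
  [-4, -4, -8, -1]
J_2(5) ⊕ J_2(5)

The characteristic polynomial is
  det(x·I − A) = x^4 - 20*x^3 + 150*x^2 - 500*x + 625 = (x - 5)^4

Eigenvalues and multiplicities (the geometric multiplicity of λ is n − rank(A − λI), which equals the number of Jordan blocks for λ):
  λ = 5: algebraic multiplicity = 4, geometric multiplicity = 2

Determining the block sizes for each eigenvalue:
  λ = 5: with am = 4 and gm = 2, the partition is not yet determined (e.g. several partitions of 4 into 2 parts exist). Let N = A − (5)·I. Computing rank(N^1) = 2, rank(N^2) = 0; the number of blocks of size ≥ j is rank(N^{j−1}) − rank(N^j), giving [2, 2]. So we have 2 block(s) of size 2 → block sizes [2, 2]

Assembling the blocks gives a Jordan form
J =
  [5, 1, 0, 0]
  [0, 5, 0, 0]
  [0, 0, 5, 1]
  [0, 0, 0, 5]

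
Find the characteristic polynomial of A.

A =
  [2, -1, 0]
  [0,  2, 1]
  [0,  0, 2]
x^3 - 6*x^2 + 12*x - 8

Expanding det(x·I − A) (e.g. by cofactor expansion or by noting that A is similar to its Jordan form J, which has the same characteristic polynomial as A) gives
  χ_A(x) = x^3 - 6*x^2 + 12*x - 8
which factors as (x - 2)^3. The eigenvalues (with algebraic multiplicities) are λ = 2 with multiplicity 3.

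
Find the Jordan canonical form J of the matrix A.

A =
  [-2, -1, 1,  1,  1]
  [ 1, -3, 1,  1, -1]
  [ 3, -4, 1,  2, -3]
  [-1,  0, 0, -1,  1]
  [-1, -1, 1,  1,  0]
J_3(-1) ⊕ J_2(-1)

The characteristic polynomial is
  det(x·I − A) = x^5 + 5*x^4 + 10*x^3 + 10*x^2 + 5*x + 1 = (x + 1)^5

Eigenvalues and multiplicities (the geometric multiplicity of λ is n − rank(A − λI), which equals the number of Jordan blocks for λ):
  λ = -1: algebraic multiplicity = 5, geometric multiplicity = 2

Determining the block sizes for each eigenvalue:
  λ = -1: with am = 5 and gm = 2, the partition is not yet determined (e.g. several partitions of 5 into 2 parts exist). Let N = A − (-1)·I. Computing rank(N^1) = 3, rank(N^2) = 1, rank(N^3) = 0; the number of blocks of size ≥ j is rank(N^{j−1}) − rank(N^j), giving [2, 2, 1]. So we have 1 block(s) of size 3, 1 block(s) of size 2 → block sizes [3, 2]

Assembling the blocks gives a Jordan form
J =
  [-1,  1,  0,  0,  0]
  [ 0, -1,  1,  0,  0]
  [ 0,  0, -1,  0,  0]
  [ 0,  0,  0, -1,  1]
  [ 0,  0,  0,  0, -1]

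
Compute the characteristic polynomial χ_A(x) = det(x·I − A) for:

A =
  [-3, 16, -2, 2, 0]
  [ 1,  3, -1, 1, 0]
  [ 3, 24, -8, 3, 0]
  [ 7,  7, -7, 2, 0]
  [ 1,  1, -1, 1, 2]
x^5 + 4*x^4 - 23*x^3 - 38*x^2 + 220*x - 200

Expanding det(x·I − A) (e.g. by cofactor expansion or by noting that A is similar to its Jordan form J, which has the same characteristic polynomial as A) gives
  χ_A(x) = x^5 + 4*x^4 - 23*x^3 - 38*x^2 + 220*x - 200
which factors as (x - 2)^3*(x + 5)^2. The eigenvalues (with algebraic multiplicities) are λ = -5 with multiplicity 2, λ = 2 with multiplicity 3.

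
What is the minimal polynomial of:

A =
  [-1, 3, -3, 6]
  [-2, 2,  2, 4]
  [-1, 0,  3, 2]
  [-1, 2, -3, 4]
x^3 - 6*x^2 + 12*x - 8

The characteristic polynomial is χ_A(x) = (x - 2)^4, so the eigenvalues are known. The minimal polynomial is
  m_A(x) = Π_λ (x − λ)^{k_λ}
where k_λ is the size of the *largest* Jordan block for λ (equivalently, the smallest k with (A − λI)^k v = 0 for every generalised eigenvector v of λ).

  λ = 2: largest Jordan block has size 3, contributing (x − 2)^3

So m_A(x) = (x - 2)^3 = x^3 - 6*x^2 + 12*x - 8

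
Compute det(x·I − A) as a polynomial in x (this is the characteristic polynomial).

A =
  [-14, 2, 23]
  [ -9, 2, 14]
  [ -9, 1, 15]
x^3 - 3*x^2 + 3*x - 1

Expanding det(x·I − A) (e.g. by cofactor expansion or by noting that A is similar to its Jordan form J, which has the same characteristic polynomial as A) gives
  χ_A(x) = x^3 - 3*x^2 + 3*x - 1
which factors as (x - 1)^3. The eigenvalues (with algebraic multiplicities) are λ = 1 with multiplicity 3.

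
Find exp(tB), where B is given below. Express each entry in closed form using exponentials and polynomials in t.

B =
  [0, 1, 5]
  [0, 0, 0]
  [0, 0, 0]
e^{tB} =
  [1, t, 5*t]
  [0, 1, 0]
  [0, 0, 1]

Strategy: write B = P · J · P⁻¹ where J is a Jordan canonical form, so e^{tB} = P · e^{tJ} · P⁻¹, and e^{tJ} can be computed block-by-block.

B has Jordan form
J =
  [0, 1, 0]
  [0, 0, 0]
  [0, 0, 0]
(up to reordering of blocks).

Per-block formulas:
  For a 2×2 Jordan block J_2(0): exp(t · J_2(0)) = e^(0t)·(I + t·N), where N is the 2×2 nilpotent shift.
  For a 1×1 block at λ = 0: exp(t · [0]) = [e^(0t)].

After assembling e^{tJ} and conjugating by P, we get:

e^{tB} =
  [1, t, 5*t]
  [0, 1, 0]
  [0, 0, 1]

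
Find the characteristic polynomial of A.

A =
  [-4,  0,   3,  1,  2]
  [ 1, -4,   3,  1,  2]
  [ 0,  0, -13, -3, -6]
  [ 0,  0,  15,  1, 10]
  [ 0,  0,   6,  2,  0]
x^5 + 20*x^4 + 160*x^3 + 640*x^2 + 1280*x + 1024

Expanding det(x·I − A) (e.g. by cofactor expansion or by noting that A is similar to its Jordan form J, which has the same characteristic polynomial as A) gives
  χ_A(x) = x^5 + 20*x^4 + 160*x^3 + 640*x^2 + 1280*x + 1024
which factors as (x + 4)^5. The eigenvalues (with algebraic multiplicities) are λ = -4 with multiplicity 5.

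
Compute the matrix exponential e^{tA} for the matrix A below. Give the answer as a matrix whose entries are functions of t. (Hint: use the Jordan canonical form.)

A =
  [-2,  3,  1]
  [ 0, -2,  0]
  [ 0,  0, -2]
e^{tA} =
  [exp(-2*t), 3*t*exp(-2*t), t*exp(-2*t)]
  [0, exp(-2*t), 0]
  [0, 0, exp(-2*t)]

Strategy: write A = P · J · P⁻¹ where J is a Jordan canonical form, so e^{tA} = P · e^{tJ} · P⁻¹, and e^{tJ} can be computed block-by-block.

A has Jordan form
J =
  [-2,  1,  0]
  [ 0, -2,  0]
  [ 0,  0, -2]
(up to reordering of blocks).

Per-block formulas:
  For a 2×2 Jordan block J_2(-2): exp(t · J_2(-2)) = e^(-2t)·(I + t·N), where N is the 2×2 nilpotent shift.
  For a 1×1 block at λ = -2: exp(t · [-2]) = [e^(-2t)].

After assembling e^{tJ} and conjugating by P, we get:

e^{tA} =
  [exp(-2*t), 3*t*exp(-2*t), t*exp(-2*t)]
  [0, exp(-2*t), 0]
  [0, 0, exp(-2*t)]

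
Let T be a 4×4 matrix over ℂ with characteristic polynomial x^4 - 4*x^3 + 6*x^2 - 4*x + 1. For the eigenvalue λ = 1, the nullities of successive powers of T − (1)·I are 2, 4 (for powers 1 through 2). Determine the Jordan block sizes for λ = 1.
Block sizes for λ = 1: [2, 2]

From the dimensions of kernels of powers, the number of Jordan blocks of size at least j is d_j − d_{j−1} where d_j = dim ker(N^j) (with d_0 = 0). Computing the differences gives [2, 2].
The number of blocks of size exactly k is (#blocks of size ≥ k) − (#blocks of size ≥ k + 1), so the partition is: 2 block(s) of size 2.
In nonincreasing order the block sizes are [2, 2].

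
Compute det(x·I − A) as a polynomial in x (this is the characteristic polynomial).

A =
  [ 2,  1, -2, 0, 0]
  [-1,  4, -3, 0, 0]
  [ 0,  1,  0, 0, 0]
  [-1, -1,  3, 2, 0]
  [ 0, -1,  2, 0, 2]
x^5 - 10*x^4 + 40*x^3 - 80*x^2 + 80*x - 32

Expanding det(x·I − A) (e.g. by cofactor expansion or by noting that A is similar to its Jordan form J, which has the same characteristic polynomial as A) gives
  χ_A(x) = x^5 - 10*x^4 + 40*x^3 - 80*x^2 + 80*x - 32
which factors as (x - 2)^5. The eigenvalues (with algebraic multiplicities) are λ = 2 with multiplicity 5.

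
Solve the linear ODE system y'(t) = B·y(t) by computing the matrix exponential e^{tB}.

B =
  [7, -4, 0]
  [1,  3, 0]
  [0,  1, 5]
e^{tB} =
  [2*t*exp(5*t) + exp(5*t), -4*t*exp(5*t), 0]
  [t*exp(5*t), -2*t*exp(5*t) + exp(5*t), 0]
  [t^2*exp(5*t)/2, -t^2*exp(5*t) + t*exp(5*t), exp(5*t)]

Strategy: write B = P · J · P⁻¹ where J is a Jordan canonical form, so e^{tB} = P · e^{tJ} · P⁻¹, and e^{tJ} can be computed block-by-block.

B has Jordan form
J =
  [5, 1, 0]
  [0, 5, 1]
  [0, 0, 5]
(up to reordering of blocks).

Per-block formulas:
  For a 3×3 Jordan block J_3(5): exp(t · J_3(5)) = e^(5t)·(I + t·N + (t^2/2)·N^2), where N is the 3×3 nilpotent shift.

After assembling e^{tJ} and conjugating by P, we get:

e^{tB} =
  [2*t*exp(5*t) + exp(5*t), -4*t*exp(5*t), 0]
  [t*exp(5*t), -2*t*exp(5*t) + exp(5*t), 0]
  [t^2*exp(5*t)/2, -t^2*exp(5*t) + t*exp(5*t), exp(5*t)]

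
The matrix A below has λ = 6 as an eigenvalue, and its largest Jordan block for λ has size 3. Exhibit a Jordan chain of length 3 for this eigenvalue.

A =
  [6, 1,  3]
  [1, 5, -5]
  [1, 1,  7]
A Jordan chain for λ = 6 of length 3:
v_1 = (4, -6, 2)ᵀ
v_2 = (0, 1, 1)ᵀ
v_3 = (1, 0, 0)ᵀ

Let N = A − (6)·I. We want v_3 with N^3 v_3 = 0 but N^2 v_3 ≠ 0; then v_{j-1} := N · v_j for j = 3, …, 2.

Pick v_3 = (1, 0, 0)ᵀ.
Then v_2 = N · v_3 = (0, 1, 1)ᵀ.
Then v_1 = N · v_2 = (4, -6, 2)ᵀ.

Sanity check: (A − (6)·I) v_1 = (0, 0, 0)ᵀ = 0. ✓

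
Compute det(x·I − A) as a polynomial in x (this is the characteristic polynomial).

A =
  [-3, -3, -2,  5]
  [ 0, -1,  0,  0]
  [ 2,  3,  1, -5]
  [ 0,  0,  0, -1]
x^4 + 4*x^3 + 6*x^2 + 4*x + 1

Expanding det(x·I − A) (e.g. by cofactor expansion or by noting that A is similar to its Jordan form J, which has the same characteristic polynomial as A) gives
  χ_A(x) = x^4 + 4*x^3 + 6*x^2 + 4*x + 1
which factors as (x + 1)^4. The eigenvalues (with algebraic multiplicities) are λ = -1 with multiplicity 4.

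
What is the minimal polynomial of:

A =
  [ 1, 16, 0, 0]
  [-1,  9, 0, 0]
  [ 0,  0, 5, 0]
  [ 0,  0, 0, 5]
x^2 - 10*x + 25

The characteristic polynomial is χ_A(x) = (x - 5)^4, so the eigenvalues are known. The minimal polynomial is
  m_A(x) = Π_λ (x − λ)^{k_λ}
where k_λ is the size of the *largest* Jordan block for λ (equivalently, the smallest k with (A − λI)^k v = 0 for every generalised eigenvector v of λ).

  λ = 5: largest Jordan block has size 2, contributing (x − 5)^2

So m_A(x) = (x - 5)^2 = x^2 - 10*x + 25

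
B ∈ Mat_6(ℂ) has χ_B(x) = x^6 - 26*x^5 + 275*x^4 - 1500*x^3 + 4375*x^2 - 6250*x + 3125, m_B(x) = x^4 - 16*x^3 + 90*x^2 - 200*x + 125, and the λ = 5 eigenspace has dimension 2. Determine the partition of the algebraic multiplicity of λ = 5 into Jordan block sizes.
Block sizes for λ = 5: [3, 2]

Step 1 — from the characteristic polynomial, algebraic multiplicity of λ = 5 is 5. From dim ker(B − (5)·I) = 2, there are exactly 2 Jordan blocks for λ = 5.
Step 2 — from the minimal polynomial, the factor (x − 5)^3 tells us the largest block for λ = 5 has size 3.
Step 3 — with total size 5, 2 blocks, and largest block 3, the block sizes (in nonincreasing order) are [3, 2].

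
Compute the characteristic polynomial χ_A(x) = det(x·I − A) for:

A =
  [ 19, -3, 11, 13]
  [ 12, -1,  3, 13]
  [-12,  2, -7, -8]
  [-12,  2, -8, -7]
x^4 - 4*x^3 + 6*x^2 - 4*x + 1

Expanding det(x·I − A) (e.g. by cofactor expansion or by noting that A is similar to its Jordan form J, which has the same characteristic polynomial as A) gives
  χ_A(x) = x^4 - 4*x^3 + 6*x^2 - 4*x + 1
which factors as (x - 1)^4. The eigenvalues (with algebraic multiplicities) are λ = 1 with multiplicity 4.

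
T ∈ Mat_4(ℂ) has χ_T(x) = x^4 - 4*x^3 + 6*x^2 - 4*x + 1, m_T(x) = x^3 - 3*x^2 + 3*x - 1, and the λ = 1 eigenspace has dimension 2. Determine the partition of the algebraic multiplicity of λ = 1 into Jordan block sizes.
Block sizes for λ = 1: [3, 1]

Step 1 — from the characteristic polynomial, algebraic multiplicity of λ = 1 is 4. From dim ker(T − (1)·I) = 2, there are exactly 2 Jordan blocks for λ = 1.
Step 2 — from the minimal polynomial, the factor (x − 1)^3 tells us the largest block for λ = 1 has size 3.
Step 3 — with total size 4, 2 blocks, and largest block 3, the block sizes (in nonincreasing order) are [3, 1].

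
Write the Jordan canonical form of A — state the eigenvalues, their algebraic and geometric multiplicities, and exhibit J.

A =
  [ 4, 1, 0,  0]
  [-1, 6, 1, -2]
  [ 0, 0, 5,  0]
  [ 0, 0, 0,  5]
J_3(5) ⊕ J_1(5)

The characteristic polynomial is
  det(x·I − A) = x^4 - 20*x^3 + 150*x^2 - 500*x + 625 = (x - 5)^4

Eigenvalues and multiplicities (the geometric multiplicity of λ is n − rank(A − λI), which equals the number of Jordan blocks for λ):
  λ = 5: algebraic multiplicity = 4, geometric multiplicity = 2

Determining the block sizes for each eigenvalue:
  λ = 5: with am = 4 and gm = 2, the partition is not yet determined (e.g. several partitions of 4 into 2 parts exist). Let N = A − (5)·I. Computing rank(N^1) = 2, rank(N^2) = 1, rank(N^3) = 0; the number of blocks of size ≥ j is rank(N^{j−1}) − rank(N^j), giving [2, 1, 1]. So we have 1 block(s) of size 3, 1 block(s) of size 1 → block sizes [3, 1]

Assembling the blocks gives a Jordan form
J =
  [5, 1, 0, 0]
  [0, 5, 1, 0]
  [0, 0, 5, 0]
  [0, 0, 0, 5]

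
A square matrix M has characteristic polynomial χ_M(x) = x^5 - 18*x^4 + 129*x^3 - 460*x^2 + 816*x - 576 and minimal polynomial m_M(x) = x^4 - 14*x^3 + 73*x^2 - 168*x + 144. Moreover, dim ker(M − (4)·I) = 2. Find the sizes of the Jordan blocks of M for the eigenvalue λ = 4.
Block sizes for λ = 4: [2, 1]

Step 1 — from the characteristic polynomial, algebraic multiplicity of λ = 4 is 3. From dim ker(M − (4)·I) = 2, there are exactly 2 Jordan blocks for λ = 4.
Step 2 — from the minimal polynomial, the factor (x − 4)^2 tells us the largest block for λ = 4 has size 2.
Step 3 — with total size 3, 2 blocks, and largest block 2, the block sizes (in nonincreasing order) are [2, 1].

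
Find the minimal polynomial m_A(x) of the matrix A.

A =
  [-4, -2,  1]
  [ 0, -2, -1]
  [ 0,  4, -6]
x^2 + 8*x + 16

The characteristic polynomial is χ_A(x) = (x + 4)^3, so the eigenvalues are known. The minimal polynomial is
  m_A(x) = Π_λ (x − λ)^{k_λ}
where k_λ is the size of the *largest* Jordan block for λ (equivalently, the smallest k with (A − λI)^k v = 0 for every generalised eigenvector v of λ).

  λ = -4: largest Jordan block has size 2, contributing (x + 4)^2

So m_A(x) = (x + 4)^2 = x^2 + 8*x + 16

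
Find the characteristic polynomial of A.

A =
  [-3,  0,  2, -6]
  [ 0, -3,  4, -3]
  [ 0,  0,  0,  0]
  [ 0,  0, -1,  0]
x^4 + 6*x^3 + 9*x^2

Expanding det(x·I − A) (e.g. by cofactor expansion or by noting that A is similar to its Jordan form J, which has the same characteristic polynomial as A) gives
  χ_A(x) = x^4 + 6*x^3 + 9*x^2
which factors as x^2*(x + 3)^2. The eigenvalues (with algebraic multiplicities) are λ = -3 with multiplicity 2, λ = 0 with multiplicity 2.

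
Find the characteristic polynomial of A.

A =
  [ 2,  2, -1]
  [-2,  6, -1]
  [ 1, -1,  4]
x^3 - 12*x^2 + 48*x - 64

Expanding det(x·I − A) (e.g. by cofactor expansion or by noting that A is similar to its Jordan form J, which has the same characteristic polynomial as A) gives
  χ_A(x) = x^3 - 12*x^2 + 48*x - 64
which factors as (x - 4)^3. The eigenvalues (with algebraic multiplicities) are λ = 4 with multiplicity 3.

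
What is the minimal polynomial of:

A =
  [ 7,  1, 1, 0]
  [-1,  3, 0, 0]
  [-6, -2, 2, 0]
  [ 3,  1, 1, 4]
x^3 - 12*x^2 + 48*x - 64

The characteristic polynomial is χ_A(x) = (x - 4)^4, so the eigenvalues are known. The minimal polynomial is
  m_A(x) = Π_λ (x − λ)^{k_λ}
where k_λ is the size of the *largest* Jordan block for λ (equivalently, the smallest k with (A − λI)^k v = 0 for every generalised eigenvector v of λ).

  λ = 4: largest Jordan block has size 3, contributing (x − 4)^3

So m_A(x) = (x - 4)^3 = x^3 - 12*x^2 + 48*x - 64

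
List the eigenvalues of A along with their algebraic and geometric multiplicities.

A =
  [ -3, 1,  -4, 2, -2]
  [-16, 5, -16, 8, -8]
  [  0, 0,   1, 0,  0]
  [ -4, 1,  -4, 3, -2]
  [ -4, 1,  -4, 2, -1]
λ = 1: alg = 5, geom = 4

Step 1 — factor the characteristic polynomial to read off the algebraic multiplicities:
  χ_A(x) = (x - 1)^5

Step 2 — compute geometric multiplicities via the rank-nullity identity g(λ) = n − rank(A − λI):
  rank(A − (1)·I) = 1, so dim ker(A − (1)·I) = n − 1 = 4

Summary:
  λ = 1: algebraic multiplicity = 5, geometric multiplicity = 4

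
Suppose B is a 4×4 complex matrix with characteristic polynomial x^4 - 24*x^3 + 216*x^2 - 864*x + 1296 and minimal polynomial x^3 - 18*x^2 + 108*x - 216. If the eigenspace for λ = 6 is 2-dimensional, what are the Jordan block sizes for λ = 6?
Block sizes for λ = 6: [3, 1]

Step 1 — from the characteristic polynomial, algebraic multiplicity of λ = 6 is 4. From dim ker(B − (6)·I) = 2, there are exactly 2 Jordan blocks for λ = 6.
Step 2 — from the minimal polynomial, the factor (x − 6)^3 tells us the largest block for λ = 6 has size 3.
Step 3 — with total size 4, 2 blocks, and largest block 3, the block sizes (in nonincreasing order) are [3, 1].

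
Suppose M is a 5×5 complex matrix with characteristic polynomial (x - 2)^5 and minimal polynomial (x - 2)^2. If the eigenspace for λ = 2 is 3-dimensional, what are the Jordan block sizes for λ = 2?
Block sizes for λ = 2: [2, 2, 1]

Step 1 — from the characteristic polynomial, algebraic multiplicity of λ = 2 is 5. From dim ker(M − (2)·I) = 3, there are exactly 3 Jordan blocks for λ = 2.
Step 2 — from the minimal polynomial, the factor (x − 2)^2 tells us the largest block for λ = 2 has size 2.
Step 3 — with total size 5, 3 blocks, and largest block 2, the block sizes (in nonincreasing order) are [2, 2, 1].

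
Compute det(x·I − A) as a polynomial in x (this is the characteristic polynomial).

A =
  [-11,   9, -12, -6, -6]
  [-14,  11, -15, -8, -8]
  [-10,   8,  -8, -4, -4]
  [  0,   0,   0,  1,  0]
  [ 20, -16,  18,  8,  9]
x^5 - 2*x^4 - 2*x^3 + 8*x^2 - 7*x + 2

Expanding det(x·I − A) (e.g. by cofactor expansion or by noting that A is similar to its Jordan form J, which has the same characteristic polynomial as A) gives
  χ_A(x) = x^5 - 2*x^4 - 2*x^3 + 8*x^2 - 7*x + 2
which factors as (x - 1)^4*(x + 2). The eigenvalues (with algebraic multiplicities) are λ = -2 with multiplicity 1, λ = 1 with multiplicity 4.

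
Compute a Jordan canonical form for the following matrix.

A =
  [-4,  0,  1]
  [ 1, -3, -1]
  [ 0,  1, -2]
J_3(-3)

The characteristic polynomial is
  det(x·I − A) = x^3 + 9*x^2 + 27*x + 27 = (x + 3)^3

Eigenvalues and multiplicities (the geometric multiplicity of λ is n − rank(A − λI), which equals the number of Jordan blocks for λ):
  λ = -3: algebraic multiplicity = 3, geometric multiplicity = 1

Determining the block sizes for each eigenvalue:
  λ = -3: one block (gm = 1), so the single block has size am = 3 → block sizes [3]

Assembling the blocks gives a Jordan form
J =
  [-3,  1,  0]
  [ 0, -3,  1]
  [ 0,  0, -3]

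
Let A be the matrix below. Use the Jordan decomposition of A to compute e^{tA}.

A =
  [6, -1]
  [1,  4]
e^{tA} =
  [t*exp(5*t) + exp(5*t), -t*exp(5*t)]
  [t*exp(5*t), -t*exp(5*t) + exp(5*t)]

Strategy: write A = P · J · P⁻¹ where J is a Jordan canonical form, so e^{tA} = P · e^{tJ} · P⁻¹, and e^{tJ} can be computed block-by-block.

A has Jordan form
J =
  [5, 1]
  [0, 5]
(up to reordering of blocks).

Per-block formulas:
  For a 2×2 Jordan block J_2(5): exp(t · J_2(5)) = e^(5t)·(I + t·N), where N is the 2×2 nilpotent shift.

After assembling e^{tJ} and conjugating by P, we get:

e^{tA} =
  [t*exp(5*t) + exp(5*t), -t*exp(5*t)]
  [t*exp(5*t), -t*exp(5*t) + exp(5*t)]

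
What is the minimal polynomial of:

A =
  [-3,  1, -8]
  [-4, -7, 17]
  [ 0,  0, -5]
x^3 + 15*x^2 + 75*x + 125

The characteristic polynomial is χ_A(x) = (x + 5)^3, so the eigenvalues are known. The minimal polynomial is
  m_A(x) = Π_λ (x − λ)^{k_λ}
where k_λ is the size of the *largest* Jordan block for λ (equivalently, the smallest k with (A − λI)^k v = 0 for every generalised eigenvector v of λ).

  λ = -5: largest Jordan block has size 3, contributing (x + 5)^3

So m_A(x) = (x + 5)^3 = x^3 + 15*x^2 + 75*x + 125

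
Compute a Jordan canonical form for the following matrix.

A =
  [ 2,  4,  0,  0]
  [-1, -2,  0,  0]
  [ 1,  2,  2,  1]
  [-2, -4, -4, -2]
J_2(0) ⊕ J_2(0)

The characteristic polynomial is
  det(x·I − A) = x^4

Eigenvalues and multiplicities (the geometric multiplicity of λ is n − rank(A − λI), which equals the number of Jordan blocks for λ):
  λ = 0: algebraic multiplicity = 4, geometric multiplicity = 2

Determining the block sizes for each eigenvalue:
  λ = 0: with am = 4 and gm = 2, the partition is not yet determined (e.g. several partitions of 4 into 2 parts exist). Let N = A − (0)·I. Computing rank(N^1) = 2, rank(N^2) = 0; the number of blocks of size ≥ j is rank(N^{j−1}) − rank(N^j), giving [2, 2]. So we have 2 block(s) of size 2 → block sizes [2, 2]

Assembling the blocks gives a Jordan form
J =
  [0, 1, 0, 0]
  [0, 0, 0, 0]
  [0, 0, 0, 1]
  [0, 0, 0, 0]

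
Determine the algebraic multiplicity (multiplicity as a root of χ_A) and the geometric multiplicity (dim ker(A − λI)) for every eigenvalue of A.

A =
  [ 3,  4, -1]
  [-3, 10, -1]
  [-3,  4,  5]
λ = 6: alg = 3, geom = 2

Step 1 — factor the characteristic polynomial to read off the algebraic multiplicities:
  χ_A(x) = (x - 6)^3

Step 2 — compute geometric multiplicities via the rank-nullity identity g(λ) = n − rank(A − λI):
  rank(A − (6)·I) = 1, so dim ker(A − (6)·I) = n − 1 = 2

Summary:
  λ = 6: algebraic multiplicity = 3, geometric multiplicity = 2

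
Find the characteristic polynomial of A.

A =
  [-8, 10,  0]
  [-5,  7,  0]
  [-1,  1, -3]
x^3 + 4*x^2 - 3*x - 18

Expanding det(x·I − A) (e.g. by cofactor expansion or by noting that A is similar to its Jordan form J, which has the same characteristic polynomial as A) gives
  χ_A(x) = x^3 + 4*x^2 - 3*x - 18
which factors as (x - 2)*(x + 3)^2. The eigenvalues (with algebraic multiplicities) are λ = -3 with multiplicity 2, λ = 2 with multiplicity 1.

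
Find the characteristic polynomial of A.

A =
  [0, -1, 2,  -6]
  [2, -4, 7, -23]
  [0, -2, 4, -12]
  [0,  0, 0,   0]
x^4

Expanding det(x·I − A) (e.g. by cofactor expansion or by noting that A is similar to its Jordan form J, which has the same characteristic polynomial as A) gives
  χ_A(x) = x^4
which factors as x^4. The eigenvalues (with algebraic multiplicities) are λ = 0 with multiplicity 4.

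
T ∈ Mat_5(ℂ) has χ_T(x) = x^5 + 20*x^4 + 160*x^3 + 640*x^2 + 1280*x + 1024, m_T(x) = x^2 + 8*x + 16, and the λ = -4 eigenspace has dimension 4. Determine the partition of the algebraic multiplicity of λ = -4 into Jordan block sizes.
Block sizes for λ = -4: [2, 1, 1, 1]

Step 1 — from the characteristic polynomial, algebraic multiplicity of λ = -4 is 5. From dim ker(T − (-4)·I) = 4, there are exactly 4 Jordan blocks for λ = -4.
Step 2 — from the minimal polynomial, the factor (x + 4)^2 tells us the largest block for λ = -4 has size 2.
Step 3 — with total size 5, 4 blocks, and largest block 2, the block sizes (in nonincreasing order) are [2, 1, 1, 1].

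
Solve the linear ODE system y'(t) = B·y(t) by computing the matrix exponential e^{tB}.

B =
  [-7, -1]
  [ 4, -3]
e^{tB} =
  [-2*t*exp(-5*t) + exp(-5*t), -t*exp(-5*t)]
  [4*t*exp(-5*t), 2*t*exp(-5*t) + exp(-5*t)]

Strategy: write B = P · J · P⁻¹ where J is a Jordan canonical form, so e^{tB} = P · e^{tJ} · P⁻¹, and e^{tJ} can be computed block-by-block.

B has Jordan form
J =
  [-5,  1]
  [ 0, -5]
(up to reordering of blocks).

Per-block formulas:
  For a 2×2 Jordan block J_2(-5): exp(t · J_2(-5)) = e^(-5t)·(I + t·N), where N is the 2×2 nilpotent shift.

After assembling e^{tJ} and conjugating by P, we get:

e^{tB} =
  [-2*t*exp(-5*t) + exp(-5*t), -t*exp(-5*t)]
  [4*t*exp(-5*t), 2*t*exp(-5*t) + exp(-5*t)]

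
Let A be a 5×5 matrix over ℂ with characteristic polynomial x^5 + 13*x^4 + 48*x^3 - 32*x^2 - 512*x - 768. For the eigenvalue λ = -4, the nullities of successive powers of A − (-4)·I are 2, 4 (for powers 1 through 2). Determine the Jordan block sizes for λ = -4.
Block sizes for λ = -4: [2, 2]

From the dimensions of kernels of powers, the number of Jordan blocks of size at least j is d_j − d_{j−1} where d_j = dim ker(N^j) (with d_0 = 0). Computing the differences gives [2, 2].
The number of blocks of size exactly k is (#blocks of size ≥ k) − (#blocks of size ≥ k + 1), so the partition is: 2 block(s) of size 2.
In nonincreasing order the block sizes are [2, 2].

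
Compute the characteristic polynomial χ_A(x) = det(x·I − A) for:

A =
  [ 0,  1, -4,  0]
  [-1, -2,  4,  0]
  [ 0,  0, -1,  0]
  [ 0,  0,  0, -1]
x^4 + 4*x^3 + 6*x^2 + 4*x + 1

Expanding det(x·I − A) (e.g. by cofactor expansion or by noting that A is similar to its Jordan form J, which has the same characteristic polynomial as A) gives
  χ_A(x) = x^4 + 4*x^3 + 6*x^2 + 4*x + 1
which factors as (x + 1)^4. The eigenvalues (with algebraic multiplicities) are λ = -1 with multiplicity 4.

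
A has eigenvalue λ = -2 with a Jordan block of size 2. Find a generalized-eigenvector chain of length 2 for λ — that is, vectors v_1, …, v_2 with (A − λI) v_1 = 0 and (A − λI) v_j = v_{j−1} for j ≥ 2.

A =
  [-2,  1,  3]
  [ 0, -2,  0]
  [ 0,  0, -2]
A Jordan chain for λ = -2 of length 2:
v_1 = (1, 0, 0)ᵀ
v_2 = (0, 1, 0)ᵀ

Let N = A − (-2)·I. We want v_2 with N^2 v_2 = 0 but N^1 v_2 ≠ 0; then v_{j-1} := N · v_j for j = 2, …, 2.

Pick v_2 = (0, 1, 0)ᵀ.
Then v_1 = N · v_2 = (1, 0, 0)ᵀ.

Sanity check: (A − (-2)·I) v_1 = (0, 0, 0)ᵀ = 0. ✓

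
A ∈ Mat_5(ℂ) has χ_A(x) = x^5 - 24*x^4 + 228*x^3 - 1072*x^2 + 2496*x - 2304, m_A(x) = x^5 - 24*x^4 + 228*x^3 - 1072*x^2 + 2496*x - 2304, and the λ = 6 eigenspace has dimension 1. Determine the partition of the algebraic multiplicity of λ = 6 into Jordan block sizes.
Block sizes for λ = 6: [2]

Step 1 — from the characteristic polynomial, algebraic multiplicity of λ = 6 is 2. From dim ker(A − (6)·I) = 1, there are exactly 1 Jordan blocks for λ = 6.
Step 2 — from the minimal polynomial, the factor (x − 6)^2 tells us the largest block for λ = 6 has size 2.
Step 3 — with total size 2, 1 blocks, and largest block 2, the block sizes (in nonincreasing order) are [2].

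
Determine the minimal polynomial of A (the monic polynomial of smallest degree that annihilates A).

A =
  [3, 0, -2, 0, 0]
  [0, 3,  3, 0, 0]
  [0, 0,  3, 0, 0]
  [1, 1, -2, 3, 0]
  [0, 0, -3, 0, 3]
x^3 - 9*x^2 + 27*x - 27

The characteristic polynomial is χ_A(x) = (x - 3)^5, so the eigenvalues are known. The minimal polynomial is
  m_A(x) = Π_λ (x − λ)^{k_λ}
where k_λ is the size of the *largest* Jordan block for λ (equivalently, the smallest k with (A − λI)^k v = 0 for every generalised eigenvector v of λ).

  λ = 3: largest Jordan block has size 3, contributing (x − 3)^3

So m_A(x) = (x - 3)^3 = x^3 - 9*x^2 + 27*x - 27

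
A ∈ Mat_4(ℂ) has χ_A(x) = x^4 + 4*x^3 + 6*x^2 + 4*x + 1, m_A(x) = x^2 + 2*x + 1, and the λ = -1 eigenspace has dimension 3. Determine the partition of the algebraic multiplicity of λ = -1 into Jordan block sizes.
Block sizes for λ = -1: [2, 1, 1]

Step 1 — from the characteristic polynomial, algebraic multiplicity of λ = -1 is 4. From dim ker(A − (-1)·I) = 3, there are exactly 3 Jordan blocks for λ = -1.
Step 2 — from the minimal polynomial, the factor (x + 1)^2 tells us the largest block for λ = -1 has size 2.
Step 3 — with total size 4, 3 blocks, and largest block 2, the block sizes (in nonincreasing order) are [2, 1, 1].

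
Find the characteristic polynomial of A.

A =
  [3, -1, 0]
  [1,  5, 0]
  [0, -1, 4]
x^3 - 12*x^2 + 48*x - 64

Expanding det(x·I − A) (e.g. by cofactor expansion or by noting that A is similar to its Jordan form J, which has the same characteristic polynomial as A) gives
  χ_A(x) = x^3 - 12*x^2 + 48*x - 64
which factors as (x - 4)^3. The eigenvalues (with algebraic multiplicities) are λ = 4 with multiplicity 3.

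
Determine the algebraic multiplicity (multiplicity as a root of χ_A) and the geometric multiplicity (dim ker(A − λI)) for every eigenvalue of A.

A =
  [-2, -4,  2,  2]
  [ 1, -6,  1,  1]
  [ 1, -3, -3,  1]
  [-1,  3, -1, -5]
λ = -4: alg = 4, geom = 2

Step 1 — factor the characteristic polynomial to read off the algebraic multiplicities:
  χ_A(x) = (x + 4)^4

Step 2 — compute geometric multiplicities via the rank-nullity identity g(λ) = n − rank(A − λI):
  rank(A − (-4)·I) = 2, so dim ker(A − (-4)·I) = n − 2 = 2

Summary:
  λ = -4: algebraic multiplicity = 4, geometric multiplicity = 2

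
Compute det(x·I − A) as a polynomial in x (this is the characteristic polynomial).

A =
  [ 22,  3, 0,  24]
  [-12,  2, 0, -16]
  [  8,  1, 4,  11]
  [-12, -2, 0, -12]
x^4 - 16*x^3 + 96*x^2 - 256*x + 256

Expanding det(x·I − A) (e.g. by cofactor expansion or by noting that A is similar to its Jordan form J, which has the same characteristic polynomial as A) gives
  χ_A(x) = x^4 - 16*x^3 + 96*x^2 - 256*x + 256
which factors as (x - 4)^4. The eigenvalues (with algebraic multiplicities) are λ = 4 with multiplicity 4.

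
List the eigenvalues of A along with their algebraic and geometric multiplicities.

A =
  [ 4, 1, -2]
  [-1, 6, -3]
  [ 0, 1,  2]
λ = 4: alg = 3, geom = 1

Step 1 — factor the characteristic polynomial to read off the algebraic multiplicities:
  χ_A(x) = (x - 4)^3

Step 2 — compute geometric multiplicities via the rank-nullity identity g(λ) = n − rank(A − λI):
  rank(A − (4)·I) = 2, so dim ker(A − (4)·I) = n − 2 = 1

Summary:
  λ = 4: algebraic multiplicity = 3, geometric multiplicity = 1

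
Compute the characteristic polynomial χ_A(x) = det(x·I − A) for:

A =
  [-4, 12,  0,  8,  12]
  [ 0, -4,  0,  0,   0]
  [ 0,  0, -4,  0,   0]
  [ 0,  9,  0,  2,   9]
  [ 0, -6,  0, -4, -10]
x^5 + 20*x^4 + 160*x^3 + 640*x^2 + 1280*x + 1024

Expanding det(x·I − A) (e.g. by cofactor expansion or by noting that A is similar to its Jordan form J, which has the same characteristic polynomial as A) gives
  χ_A(x) = x^5 + 20*x^4 + 160*x^3 + 640*x^2 + 1280*x + 1024
which factors as (x + 4)^5. The eigenvalues (with algebraic multiplicities) are λ = -4 with multiplicity 5.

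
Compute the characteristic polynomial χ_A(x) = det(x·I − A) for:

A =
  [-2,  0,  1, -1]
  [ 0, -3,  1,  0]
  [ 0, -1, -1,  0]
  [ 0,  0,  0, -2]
x^4 + 8*x^3 + 24*x^2 + 32*x + 16

Expanding det(x·I − A) (e.g. by cofactor expansion or by noting that A is similar to its Jordan form J, which has the same characteristic polynomial as A) gives
  χ_A(x) = x^4 + 8*x^3 + 24*x^2 + 32*x + 16
which factors as (x + 2)^4. The eigenvalues (with algebraic multiplicities) are λ = -2 with multiplicity 4.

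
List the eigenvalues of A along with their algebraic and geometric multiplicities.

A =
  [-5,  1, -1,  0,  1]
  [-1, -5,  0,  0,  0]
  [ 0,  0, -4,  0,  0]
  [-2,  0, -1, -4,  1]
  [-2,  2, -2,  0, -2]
λ = -4: alg = 5, geom = 3

Step 1 — factor the characteristic polynomial to read off the algebraic multiplicities:
  χ_A(x) = (x + 4)^5

Step 2 — compute geometric multiplicities via the rank-nullity identity g(λ) = n − rank(A − λI):
  rank(A − (-4)·I) = 2, so dim ker(A − (-4)·I) = n − 2 = 3

Summary:
  λ = -4: algebraic multiplicity = 5, geometric multiplicity = 3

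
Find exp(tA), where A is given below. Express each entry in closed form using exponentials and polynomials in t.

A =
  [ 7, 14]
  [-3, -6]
e^{tA} =
  [7*exp(t) - 6, 14*exp(t) - 14]
  [3 - 3*exp(t), 7 - 6*exp(t)]

Strategy: write A = P · J · P⁻¹ where J is a Jordan canonical form, so e^{tA} = P · e^{tJ} · P⁻¹, and e^{tJ} can be computed block-by-block.

A has Jordan form
J =
  [0, 0]
  [0, 1]
(up to reordering of blocks).

Per-block formulas:
  For a 1×1 block at λ = 0: exp(t · [0]) = [e^(0t)].
  For a 1×1 block at λ = 1: exp(t · [1]) = [e^(1t)].

After assembling e^{tJ} and conjugating by P, we get:

e^{tA} =
  [7*exp(t) - 6, 14*exp(t) - 14]
  [3 - 3*exp(t), 7 - 6*exp(t)]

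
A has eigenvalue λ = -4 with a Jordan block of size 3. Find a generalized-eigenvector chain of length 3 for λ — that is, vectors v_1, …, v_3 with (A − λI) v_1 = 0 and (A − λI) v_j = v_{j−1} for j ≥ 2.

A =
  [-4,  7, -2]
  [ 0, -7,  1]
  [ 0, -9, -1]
A Jordan chain for λ = -4 of length 3:
v_1 = (-3, 0, 0)ᵀ
v_2 = (7, -3, -9)ᵀ
v_3 = (0, 1, 0)ᵀ

Let N = A − (-4)·I. We want v_3 with N^3 v_3 = 0 but N^2 v_3 ≠ 0; then v_{j-1} := N · v_j for j = 3, …, 2.

Pick v_3 = (0, 1, 0)ᵀ.
Then v_2 = N · v_3 = (7, -3, -9)ᵀ.
Then v_1 = N · v_2 = (-3, 0, 0)ᵀ.

Sanity check: (A − (-4)·I) v_1 = (0, 0, 0)ᵀ = 0. ✓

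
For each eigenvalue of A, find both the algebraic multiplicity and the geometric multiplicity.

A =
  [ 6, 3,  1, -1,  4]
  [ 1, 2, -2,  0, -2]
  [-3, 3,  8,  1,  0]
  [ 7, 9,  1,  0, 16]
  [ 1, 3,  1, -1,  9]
λ = 5: alg = 5, geom = 3

Step 1 — factor the characteristic polynomial to read off the algebraic multiplicities:
  χ_A(x) = (x - 5)^5

Step 2 — compute geometric multiplicities via the rank-nullity identity g(λ) = n − rank(A − λI):
  rank(A − (5)·I) = 2, so dim ker(A − (5)·I) = n − 2 = 3

Summary:
  λ = 5: algebraic multiplicity = 5, geometric multiplicity = 3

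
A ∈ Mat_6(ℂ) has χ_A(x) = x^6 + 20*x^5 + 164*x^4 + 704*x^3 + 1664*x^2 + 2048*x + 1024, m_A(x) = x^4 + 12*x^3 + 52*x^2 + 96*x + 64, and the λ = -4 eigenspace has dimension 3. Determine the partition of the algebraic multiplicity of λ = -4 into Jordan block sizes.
Block sizes for λ = -4: [2, 1, 1]

Step 1 — from the characteristic polynomial, algebraic multiplicity of λ = -4 is 4. From dim ker(A − (-4)·I) = 3, there are exactly 3 Jordan blocks for λ = -4.
Step 2 — from the minimal polynomial, the factor (x + 4)^2 tells us the largest block for λ = -4 has size 2.
Step 3 — with total size 4, 3 blocks, and largest block 2, the block sizes (in nonincreasing order) are [2, 1, 1].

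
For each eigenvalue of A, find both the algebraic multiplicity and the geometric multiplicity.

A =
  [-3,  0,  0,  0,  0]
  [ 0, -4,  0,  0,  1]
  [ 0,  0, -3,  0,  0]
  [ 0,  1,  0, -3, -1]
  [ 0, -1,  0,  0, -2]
λ = -3: alg = 5, geom = 4

Step 1 — factor the characteristic polynomial to read off the algebraic multiplicities:
  χ_A(x) = (x + 3)^5

Step 2 — compute geometric multiplicities via the rank-nullity identity g(λ) = n − rank(A − λI):
  rank(A − (-3)·I) = 1, so dim ker(A − (-3)·I) = n − 1 = 4

Summary:
  λ = -3: algebraic multiplicity = 5, geometric multiplicity = 4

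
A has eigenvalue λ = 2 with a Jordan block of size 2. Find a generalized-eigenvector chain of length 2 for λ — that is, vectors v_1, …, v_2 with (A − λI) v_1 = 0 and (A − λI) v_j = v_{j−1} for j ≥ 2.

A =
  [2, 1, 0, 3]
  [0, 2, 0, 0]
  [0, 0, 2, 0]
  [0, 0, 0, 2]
A Jordan chain for λ = 2 of length 2:
v_1 = (1, 0, 0, 0)ᵀ
v_2 = (0, 1, 0, 0)ᵀ

Let N = A − (2)·I. We want v_2 with N^2 v_2 = 0 but N^1 v_2 ≠ 0; then v_{j-1} := N · v_j for j = 2, …, 2.

Pick v_2 = (0, 1, 0, 0)ᵀ.
Then v_1 = N · v_2 = (1, 0, 0, 0)ᵀ.

Sanity check: (A − (2)·I) v_1 = (0, 0, 0, 0)ᵀ = 0. ✓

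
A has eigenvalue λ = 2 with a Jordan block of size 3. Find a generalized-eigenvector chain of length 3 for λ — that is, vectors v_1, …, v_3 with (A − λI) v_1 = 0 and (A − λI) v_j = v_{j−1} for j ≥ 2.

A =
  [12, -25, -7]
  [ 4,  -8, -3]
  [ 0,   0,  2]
A Jordan chain for λ = 2 of length 3:
v_1 = (5, 2, 0)ᵀ
v_2 = (-7, -3, 0)ᵀ
v_3 = (0, 0, 1)ᵀ

Let N = A − (2)·I. We want v_3 with N^3 v_3 = 0 but N^2 v_3 ≠ 0; then v_{j-1} := N · v_j for j = 3, …, 2.

Pick v_3 = (0, 0, 1)ᵀ.
Then v_2 = N · v_3 = (-7, -3, 0)ᵀ.
Then v_1 = N · v_2 = (5, 2, 0)ᵀ.

Sanity check: (A − (2)·I) v_1 = (0, 0, 0)ᵀ = 0. ✓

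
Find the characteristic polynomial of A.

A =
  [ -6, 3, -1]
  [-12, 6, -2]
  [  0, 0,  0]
x^3

Expanding det(x·I − A) (e.g. by cofactor expansion or by noting that A is similar to its Jordan form J, which has the same characteristic polynomial as A) gives
  χ_A(x) = x^3
which factors as x^3. The eigenvalues (with algebraic multiplicities) are λ = 0 with multiplicity 3.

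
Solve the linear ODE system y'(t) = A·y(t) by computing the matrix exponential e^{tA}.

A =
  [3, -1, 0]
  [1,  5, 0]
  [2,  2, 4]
e^{tA} =
  [-t*exp(4*t) + exp(4*t), -t*exp(4*t), 0]
  [t*exp(4*t), t*exp(4*t) + exp(4*t), 0]
  [2*t*exp(4*t), 2*t*exp(4*t), exp(4*t)]

Strategy: write A = P · J · P⁻¹ where J is a Jordan canonical form, so e^{tA} = P · e^{tJ} · P⁻¹, and e^{tJ} can be computed block-by-block.

A has Jordan form
J =
  [4, 1, 0]
  [0, 4, 0]
  [0, 0, 4]
(up to reordering of blocks).

Per-block formulas:
  For a 2×2 Jordan block J_2(4): exp(t · J_2(4)) = e^(4t)·(I + t·N), where N is the 2×2 nilpotent shift.
  For a 1×1 block at λ = 4: exp(t · [4]) = [e^(4t)].

After assembling e^{tJ} and conjugating by P, we get:

e^{tA} =
  [-t*exp(4*t) + exp(4*t), -t*exp(4*t), 0]
  [t*exp(4*t), t*exp(4*t) + exp(4*t), 0]
  [2*t*exp(4*t), 2*t*exp(4*t), exp(4*t)]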